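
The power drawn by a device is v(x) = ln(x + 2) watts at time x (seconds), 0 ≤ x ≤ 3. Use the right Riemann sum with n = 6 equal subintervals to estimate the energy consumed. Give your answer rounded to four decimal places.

Δx = (3 − 0)/6 = 0.5.
Right endpoints: 0.5, 1, 1.5, 2, 2.5, 3.
v(0.5) ≈ 0.9163, v(1) ≈ 1.0986, v(1.5) ≈ 1.2528, v(2) ≈ 1.3863, v(2.5) ≈ 1.5041, v(3) ≈ 1.6094.
Sum = Δx · [v(0.5) + v(1) + v(1.5) + ...].
Sum ≈ 3.8837.

3.8837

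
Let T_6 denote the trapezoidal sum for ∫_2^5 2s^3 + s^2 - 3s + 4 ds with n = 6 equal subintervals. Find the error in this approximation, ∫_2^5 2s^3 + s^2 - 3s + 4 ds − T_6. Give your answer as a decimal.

Exact integral: ∫_2^5 f(s) ds = 324.
T_6 = 326.75.
Error = 324 − 326.75 = -2.75.

-2.75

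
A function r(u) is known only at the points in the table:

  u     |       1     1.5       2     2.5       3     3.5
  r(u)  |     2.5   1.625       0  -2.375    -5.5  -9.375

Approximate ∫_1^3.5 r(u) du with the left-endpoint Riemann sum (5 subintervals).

-1.875

Δu = 0.5.
Sum = 0.5·[2.5 + 1.625 + 0 + (-2.375) + (-5.5)] = -1.875.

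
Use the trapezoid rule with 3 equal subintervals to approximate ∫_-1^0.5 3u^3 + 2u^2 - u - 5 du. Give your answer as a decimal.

Δu = (0.5 − (-1))/3 = 0.5.
f(-1) = -5, f(-0.5) = -4.375, f(0) = -5, f(0.5) = -4.625.
T_3 = (Δu/2)·[f(u_0) + 2f(u_1) + 2f(u_2) + f(u_3)].
Sum = -7.09375.

-7.09375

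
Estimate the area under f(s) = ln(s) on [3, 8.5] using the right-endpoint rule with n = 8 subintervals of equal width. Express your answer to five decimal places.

Δs = (8.5 − 3)/8 = 0.6875.
Right endpoints: 3.6875, 4.375, 5.0625, 5.75, 6.4375, 7.125, 7.8125, 8.5.
f(3.6875) ≈ 1.30495, f(4.375) ≈ 1.47591, f(5.0625) ≈ 1.62186, f(5.75) ≈ 1.74920, f(6.4375) ≈ 1.86214, f(7.125) ≈ 1.96361, f(7.8125) ≈ 2.05573, f(8.5) ≈ 2.14007.
Sum = Δs · [f(3.6875) + f(4.375) + f(5.0625) + ...].
Sum ≈ 9.74425.

9.74425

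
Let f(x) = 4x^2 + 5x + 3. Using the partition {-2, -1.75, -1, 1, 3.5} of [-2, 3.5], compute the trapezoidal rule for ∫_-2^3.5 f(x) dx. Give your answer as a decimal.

Subinterval widths: 0.25, 0.75, 2, 2.5.
f(-2) = 9, f(-1.75) = 6.5, f(-1) = 2, f(1) = 12, f(3.5) = 69.5.
On each subinterval the trapezoid contributes (Δx_i/2)·[f(x_{i-1}) + f(x_i)].
Sum = 121.

121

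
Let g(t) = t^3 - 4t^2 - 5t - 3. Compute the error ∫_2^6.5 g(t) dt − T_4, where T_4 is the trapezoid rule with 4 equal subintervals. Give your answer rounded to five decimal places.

Exact integral: ∫_2^6.5 g(t) dt = -22.359375.
T_4 ≈ -14.0537109.
Error ≈ -22.359375 − (-14.0537109) ≈ -8.30566.

-8.30566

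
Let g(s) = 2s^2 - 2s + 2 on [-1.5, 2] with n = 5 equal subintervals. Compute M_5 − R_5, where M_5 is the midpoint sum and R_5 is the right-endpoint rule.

M_5 = 12.5475.
R_5 = 12.18.
M_5 − R_5 = 0.3675.

0.3675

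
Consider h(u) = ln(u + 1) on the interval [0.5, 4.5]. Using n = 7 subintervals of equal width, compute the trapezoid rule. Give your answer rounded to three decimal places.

4.755

Δu = (4.5 − 0.5)/7 = 4/7.
h(0.5) ≈ 0.405, h(15/14) ≈ 0.728, h(23/14) ≈ 0.972, h(31/14) ≈ 1.168, h(39/14) ≈ 1.331, h(47/14) ≈ 1.472, h(55/14) ≈ 1.595, h(4.5) ≈ 1.705.
T_7 = (Δu/2)·[h(u_0) + 2h(u_1) + ... + 2h(u_{6}) + h(u_7)].
Sum ≈ 4.755.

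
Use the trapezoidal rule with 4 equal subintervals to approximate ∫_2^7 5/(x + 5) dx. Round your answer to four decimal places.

2.7037

Δx = (7 − 2)/4 = 1.25.
f(2) = 5/7, f(3.25) = 20/33, f(4.5) = 10/19, f(5.75) = 20/43, f(7) = 5/12.
T_4 = (Δx/2)·[f(x_0) + 2f(x_1) + 2f(x_2) + 2f(x_3) + f(x_4)].
Sum ≈ 2.7037.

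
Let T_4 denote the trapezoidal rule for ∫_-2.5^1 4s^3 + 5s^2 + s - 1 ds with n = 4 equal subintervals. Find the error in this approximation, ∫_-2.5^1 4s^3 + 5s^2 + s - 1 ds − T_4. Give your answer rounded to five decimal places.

Exact integral: ∫_-2.5^1 f(s) ds ≈ -16.4791667.
T_4 = -18.265625.
Error ≈ -16.4791667 − (-18.265625) ≈ 1.78646.

1.78646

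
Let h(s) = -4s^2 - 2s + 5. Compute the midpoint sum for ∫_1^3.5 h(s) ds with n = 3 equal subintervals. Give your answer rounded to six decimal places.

-54.004630

Δs = (3.5 − 1)/3 = 5/6.
Midpoints: 17/12, 2.25, 37/12.
h(17/12) = -211/36, h(2.25) = -19.75, h(37/12) = -1411/36.
Sum = Δs · [h(17/12) + h(2.25) + h(37/12)].
Sum ≈ -54.004630.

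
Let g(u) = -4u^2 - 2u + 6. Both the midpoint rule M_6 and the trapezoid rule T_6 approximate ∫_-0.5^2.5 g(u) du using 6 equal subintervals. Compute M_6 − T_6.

0.75

M_6 = -8.75.
T_6 = -9.5.
M_6 − T_6 = 0.75.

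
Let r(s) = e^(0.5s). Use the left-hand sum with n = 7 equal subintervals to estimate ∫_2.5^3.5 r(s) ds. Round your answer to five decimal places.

Δs = (3.5 − 2.5)/7 = 1/7.
Left endpoints: 2.5, 37/14, 39/14, 41/14, 43/14, 45/14, 47/14.
r(2.5) ≈ 3.49034, r(37/14) ≈ 3.74877, r(39/14) ≈ 4.02634, r(41/14) ≈ 4.32445, r(43/14) ≈ 4.64464, r(45/14) ≈ 4.98854, r(47/14) ≈ 5.35790.
Sum = Δs · [r(2.5) + r(37/14) + r(39/14) + ...].
Sum ≈ 4.36871.

4.36871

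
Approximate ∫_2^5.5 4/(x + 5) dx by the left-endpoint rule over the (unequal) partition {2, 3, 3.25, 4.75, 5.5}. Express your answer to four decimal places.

Subinterval widths: 1, 0.25, 1.5, 0.75.
Left endpoints: 2, 3, 3.25, 4.75.
f(2) = 4/7, f(3) = 0.5, f(3.25) = 16/33, f(4.75) = 16/39.
Sum = Σ Δx_i · f(x_i).
Sum ≈ 1.7314.

1.7314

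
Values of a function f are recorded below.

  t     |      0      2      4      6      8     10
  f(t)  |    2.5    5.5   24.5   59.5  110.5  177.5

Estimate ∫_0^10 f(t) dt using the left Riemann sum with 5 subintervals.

Δt = 2.
Sum = 2·[2.5 + 5.5 + 24.5 + 59.5 + 110.5] = 405.

405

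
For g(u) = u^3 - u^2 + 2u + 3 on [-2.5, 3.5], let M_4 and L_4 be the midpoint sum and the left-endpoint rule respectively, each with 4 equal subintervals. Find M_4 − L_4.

46.6875

M_4 = 31.6875.
L_4 = -15.
M_4 − L_4 = 46.6875.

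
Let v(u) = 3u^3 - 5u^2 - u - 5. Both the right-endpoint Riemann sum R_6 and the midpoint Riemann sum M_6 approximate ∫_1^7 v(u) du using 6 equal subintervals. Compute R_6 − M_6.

R_6 = 1597.
M_6 = 1160.5.
R_6 − M_6 = 436.5.

436.5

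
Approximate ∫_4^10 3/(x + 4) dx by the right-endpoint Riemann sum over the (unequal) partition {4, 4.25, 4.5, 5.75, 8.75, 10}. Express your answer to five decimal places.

Subinterval widths: 0.25, 0.25, 1.25, 3, 1.25.
Right endpoints: 4.25, 4.5, 5.75, 8.75, 10.
f(4.25) = 4/11, f(4.5) = 6/17, f(5.75) = 4/13, f(8.75) = 4/17, f(10) = 3/14.
Sum = Σ Δx_i · f(x_i).
Sum ≈ 1.53750.

1.53750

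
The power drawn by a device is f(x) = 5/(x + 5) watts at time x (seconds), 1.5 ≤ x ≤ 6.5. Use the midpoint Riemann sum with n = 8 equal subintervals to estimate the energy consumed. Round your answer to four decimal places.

Δx = (6.5 − 1.5)/8 = 0.625.
Midpoints: 1.8125, 2.4375, 3.0625, 3.6875, 4.3125, 4.9375, 5.5625, 6.1875.
f(1.8125) = 80/109, f(2.4375) = 80/119, f(3.0625) = 80/129, f(3.6875) = 80/139, f(4.3125) = 80/149, f(4.9375) = 80/159, f(5.5625) = 80/169, f(6.1875) = 80/179.
Sum = Δx · [f(1.8125) + f(2.4375) + f(3.0625) + ...].
Sum ≈ 2.8514.

2.8514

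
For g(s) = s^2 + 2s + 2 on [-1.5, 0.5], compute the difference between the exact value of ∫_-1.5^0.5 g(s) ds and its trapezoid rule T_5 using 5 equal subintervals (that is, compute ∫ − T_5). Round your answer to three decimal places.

-0.053

Exact integral: ∫_-1.5^0.5 g(s) ds ≈ 3.16667.
T_5 = 3.22.
Error ≈ 3.16667 − 3.22 ≈ -0.053.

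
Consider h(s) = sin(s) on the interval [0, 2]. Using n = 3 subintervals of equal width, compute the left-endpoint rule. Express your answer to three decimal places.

Δs = (2 − 0)/3 = 2/3.
Left endpoints: 0, 2/3, 4/3.
h(0) ≈ 0.000, h(2/3) ≈ 0.618, h(4/3) ≈ 0.972.
Sum = Δs · [h(0) + h(2/3) + h(4/3)].
Sum ≈ 1.060.

1.060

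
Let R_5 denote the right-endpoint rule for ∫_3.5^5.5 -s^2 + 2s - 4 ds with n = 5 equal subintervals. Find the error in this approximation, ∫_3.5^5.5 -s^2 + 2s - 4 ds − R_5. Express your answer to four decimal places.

Exact integral: ∫_3.5^5.5 f(s) ds ≈ -31.166667.
R_5 = -34.02.
Error ≈ -31.166667 − (-34.02) ≈ 2.8533.

2.8533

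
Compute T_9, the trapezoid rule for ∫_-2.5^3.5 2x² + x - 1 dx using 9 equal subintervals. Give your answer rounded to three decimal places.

36.889

Δx = (3.5 − (-2.5))/9 = 2/3.
f(-2.5) = 9, f(-11/6) = 35/9, f(-7/6) = 5/9, f(-0.5) = -1, f(1/6) = -7/9, f(5/6) = 11/9, f(1.5) = 5, f(13/6) = 95/9, f(17/6) = 161/9, f(3.5) = 27.
T_9 = (Δx/2)·[f(x_0) + 2f(x_1) + ... + 2f(x_{8}) + f(x_9)].
Sum ≈ 36.889.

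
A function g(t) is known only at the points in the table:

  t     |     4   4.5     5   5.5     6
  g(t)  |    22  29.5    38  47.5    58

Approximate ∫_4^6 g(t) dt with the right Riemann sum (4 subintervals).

Δt = 0.5.
Sum = 0.5·[29.5 + 38 + 47.5 + 58] = 86.5.

86.5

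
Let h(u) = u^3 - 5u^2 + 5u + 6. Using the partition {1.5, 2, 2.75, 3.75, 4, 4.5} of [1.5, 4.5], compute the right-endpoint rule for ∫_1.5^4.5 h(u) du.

Subinterval widths: 0.5, 0.75, 1, 0.25, 0.5.
Right endpoints: 2, 2.75, 3.75, 4, 4.5.
h(2) = 4, h(2.75) = 2.734375, h(3.75) = 7.171875, h(4) = 10, h(4.5) = 18.375.
Sum = Σ Δu_i · h(u_i).
Sum = 22.91015625.

22.91015625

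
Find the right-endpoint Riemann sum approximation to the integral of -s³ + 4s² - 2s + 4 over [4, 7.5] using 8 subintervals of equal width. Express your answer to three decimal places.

Δs = (7.5 − 4)/8 = 0.4375.
Right endpoints: 4.4375, 4.875, 5.3125, 5.75, 6.1875, 6.625, 7.0625, 7.5.
f(4.4375) = -55255/4096, f(4.875) = -13591/512, f(5.3125) = -178861/4096, f(5.75) = -65.359375, f(6.1875) = -377339/4096, f(6.625) = -63725/512, f(7.0625) = -667153/4096, f(7.5) = -207.875.
Sum = Δs · [f(4.4375) + f(4.875) + f(5.3125) + ...].
Sum ≈ -322.176.

-322.176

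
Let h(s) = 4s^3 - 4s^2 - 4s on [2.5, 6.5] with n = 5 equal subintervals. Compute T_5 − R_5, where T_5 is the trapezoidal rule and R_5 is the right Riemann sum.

T_5 = 1350.
R_5 = 1700.4.
T_5 − R_5 = -350.4.

-350.4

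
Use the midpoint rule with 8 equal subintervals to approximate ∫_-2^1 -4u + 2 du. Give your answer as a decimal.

Δu = (1 − (-2))/8 = 0.375.
Midpoints: -1.8125, -1.4375, -1.0625, -0.6875, -0.3125, 0.0625, 0.4375, 0.8125.
f(-1.8125) = 9.25, f(-1.4375) = 7.75, f(-1.0625) = 6.25, f(-0.6875) = 4.75, f(-0.3125) = 3.25, f(0.0625) = 1.75, f(0.4375) = 0.25, f(0.8125) = -1.25.
Sum = Δu · [f(-1.8125) + f(-1.4375) + f(-1.0625) + ...].
Sum = 12.

12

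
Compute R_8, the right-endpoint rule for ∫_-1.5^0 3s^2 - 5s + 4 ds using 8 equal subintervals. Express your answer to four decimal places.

13.6904

Δs = (0 − (-1.5))/8 = 0.1875.
Right endpoints: -1.3125, -1.125, -0.9375, -0.75, -0.5625, -0.375, -0.1875, 0.
f(-1.3125) = 15.73046875, f(-1.125) = 13.421875, f(-0.9375) = 11.32421875, f(-0.75) = 9.4375, f(-0.5625) = 7.76171875, f(-0.375) = 6.296875, f(-0.1875) = 5.04296875, f(0) = 4.
Sum = Δs · [f(-1.3125) + f(-1.125) + f(-0.9375) + ...].
Sum ≈ 13.6904.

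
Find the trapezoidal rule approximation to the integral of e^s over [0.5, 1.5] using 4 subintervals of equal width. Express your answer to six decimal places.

Δs = (1.5 − 0.5)/4 = 0.25.
f(0.5) ≈ 1.648721, f(0.75) ≈ 2.117000, f(1) ≈ 2.718282, f(1.25) ≈ 3.490343, f(1.5) ≈ 4.481689.
T_4 = (Δs/2)·[f(s_0) + 2f(s_1) + 2f(s_2) + 2f(s_3) + f(s_4)].
Sum ≈ 2.847707.

2.847707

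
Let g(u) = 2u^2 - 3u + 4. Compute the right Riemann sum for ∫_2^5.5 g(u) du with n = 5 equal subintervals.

Δu = (5.5 − 2)/5 = 0.7.
Right endpoints: 2.7, 3.4, 4.1, 4.8, 5.5.
g(2.7) = 10.48, g(3.4) = 16.92, g(4.1) = 25.32, g(4.8) = 35.68, g(5.5) = 48.
Sum = Δu · [g(2.7) + g(3.4) + g(4.1) + g(4.8) + g(5.5)].
Sum = 95.48.

95.48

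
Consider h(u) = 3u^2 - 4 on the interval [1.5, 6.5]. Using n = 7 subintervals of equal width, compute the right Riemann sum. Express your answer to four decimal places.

Δu = (6.5 − 1.5)/7 = 5/7.
Right endpoints: 31/14, 41/14, 51/14, 61/14, 71/14, 81/14, 6.5.
h(31/14) = 2099/196, h(41/14) = 4259/196, h(51/14) = 7019/196, h(61/14) = 10379/196, h(71/14) = 14339/196, h(81/14) = 18899/196, h(6.5) = 122.75.
Sum = Δu · [h(31/14) + h(41/14) + h(51/14) + ...].
Sum ≈ 295.3827.

295.3827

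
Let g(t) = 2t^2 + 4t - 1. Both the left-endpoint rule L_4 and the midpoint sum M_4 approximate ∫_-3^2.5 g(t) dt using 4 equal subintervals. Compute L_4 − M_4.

-6.14453125

L_4 = 9.5390625.
M_4 = 15.68359375.
L_4 − M_4 = -6.14453125.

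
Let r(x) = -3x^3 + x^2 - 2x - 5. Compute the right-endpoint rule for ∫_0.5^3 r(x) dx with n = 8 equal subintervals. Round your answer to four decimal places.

-85.6067

Δx = (3 − 0.5)/8 = 0.3125.
Right endpoints: 0.8125, 1.125, 1.4375, 1.75, 2.0625, 2.375, 2.6875, 3.
r(0.8125) = -31023/4096, r(1.125) = -5251/512, r(1.4375) = -60293/4096, r(1.75) = -21.515625, r(2.0625) = -127763/4096, r(2.375) = -22681/512, r(2.6875) = -251433/4096, r(3) = -83.
Sum = Δx · [r(0.8125) + r(1.125) + r(1.4375) + ...].
Sum ≈ -85.6067.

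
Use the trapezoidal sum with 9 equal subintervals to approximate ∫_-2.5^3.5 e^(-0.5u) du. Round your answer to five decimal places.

6.69444

Δu = (3.5 − (-2.5))/9 = 2/3.
f(-2.5) ≈ 3.49034, f(-11/6) ≈ 2.50094, f(-7/6) ≈ 1.79200, f(-0.5) ≈ 1.28403, f(1/6) ≈ 0.92004, f(5/6) ≈ 0.65924, f(1.5) ≈ 0.47237, f(13/6) ≈ 0.33847, f(17/6) ≈ 0.24252, f(3.5) ≈ 0.17377.
T_9 = (Δu/2)·[f(u_0) + 2f(u_1) + ... + 2f(u_{8}) + f(u_9)].
Sum ≈ 6.69444.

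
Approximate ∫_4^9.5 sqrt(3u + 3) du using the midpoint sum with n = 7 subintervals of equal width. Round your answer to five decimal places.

Δu = (9.5 − 4)/7 = 11/14.
Midpoints: 123/28, 145/28, 167/28, 6.75, 211/28, 233/28, 255/28.
f(123/28) ≈ 4.02226, f(145/28) ≈ 4.30531, f(167/28) ≈ 4.57087, f(6.75) ≈ 4.82183, f(211/28) ≈ 5.06035, f(233/28) ≈ 5.28813, f(255/28) ≈ 5.50649.
Sum = Δu · [f(123/28) + f(145/28) + f(167/28) + ...].
Sum ≈ 26.38054.

26.38054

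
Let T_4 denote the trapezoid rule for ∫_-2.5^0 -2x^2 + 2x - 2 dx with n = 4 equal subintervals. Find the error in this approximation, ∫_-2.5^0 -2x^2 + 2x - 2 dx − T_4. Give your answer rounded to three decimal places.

Exact integral: ∫_-2.5^0 f(x) dx ≈ -21.66667.
T_4 = -21.9921875.
Error ≈ -21.66667 − (-21.9921875) ≈ 0.326.

0.326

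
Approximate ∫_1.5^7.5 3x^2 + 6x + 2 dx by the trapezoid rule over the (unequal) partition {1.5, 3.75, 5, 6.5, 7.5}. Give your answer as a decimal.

601.359375

Subinterval widths: 2.25, 1.25, 1.5, 1.
f(1.5) = 17.75, f(3.75) = 66.6875, f(5) = 107, f(6.5) = 167.75, f(7.5) = 215.75.
On each subinterval the trapezoid contributes (Δx_i/2)·[f(x_{i-1}) + f(x_i)].
Sum = 601.359375.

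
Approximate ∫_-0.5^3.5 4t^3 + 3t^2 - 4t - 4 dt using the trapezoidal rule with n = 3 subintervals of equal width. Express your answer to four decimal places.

Δt = (3.5 − (-0.5))/3 = 4/3.
f(-0.5) = -1.75, f(5/6) = -317/108, f(13/6) = 4547/108, f(3.5) = 190.25.
T_3 = (Δt/2)·[f(t_0) + 2f(t_1) + 2f(t_2) + f(t_3)].
Sum ≈ 177.8889.

177.8889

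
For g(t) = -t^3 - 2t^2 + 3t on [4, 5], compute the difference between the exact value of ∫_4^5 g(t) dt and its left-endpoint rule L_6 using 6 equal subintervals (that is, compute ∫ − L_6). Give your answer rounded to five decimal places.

-6.26157

Exact integral: ∫_4^5 g(t) dt ≈ -119.4166667.
L_6 ≈ -113.1550926.
Error ≈ -119.4166667 − (-113.1550926) ≈ -6.26157.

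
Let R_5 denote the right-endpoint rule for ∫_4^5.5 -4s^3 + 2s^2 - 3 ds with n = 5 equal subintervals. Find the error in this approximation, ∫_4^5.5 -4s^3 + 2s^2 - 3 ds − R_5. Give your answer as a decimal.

58.3875

Exact integral: ∫_4^5.5 f(s) ds = -595.3125.
R_5 = -653.7.
Error = -595.3125 − (-653.7) = 58.3875.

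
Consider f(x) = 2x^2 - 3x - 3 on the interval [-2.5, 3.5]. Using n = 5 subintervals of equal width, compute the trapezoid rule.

Δx = (3.5 − (-2.5))/5 = 1.2.
f(-2.5) = 17, f(-1.3) = 4.28, f(-0.1) = -2.68, f(1.1) = -3.88, f(2.3) = 0.68, f(3.5) = 11.
T_5 = (Δx/2)·[f(x_0) + 2f(x_1) + ... + 2f(x_{4}) + f(x_5)].
Sum = 14.88.

14.88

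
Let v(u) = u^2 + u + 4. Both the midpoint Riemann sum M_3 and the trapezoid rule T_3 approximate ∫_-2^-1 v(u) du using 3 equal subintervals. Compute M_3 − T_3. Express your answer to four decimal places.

-0.0278

M_3 ≈ 4.824074.
T_3 ≈ 4.851852.
M_3 − T_3 ≈ -0.0278.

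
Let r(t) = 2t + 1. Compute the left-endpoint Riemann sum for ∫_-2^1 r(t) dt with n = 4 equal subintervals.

Δt = (1 − (-2))/4 = 0.75.
Left endpoints: -2, -1.25, -0.5, 0.25.
r(-2) = -3, r(-1.25) = -1.5, r(-0.5) = 0, r(0.25) = 1.5.
Sum = Δt · [r(-2) + r(-1.25) + r(-0.5) + r(0.25)].
Sum = -2.25.

-2.25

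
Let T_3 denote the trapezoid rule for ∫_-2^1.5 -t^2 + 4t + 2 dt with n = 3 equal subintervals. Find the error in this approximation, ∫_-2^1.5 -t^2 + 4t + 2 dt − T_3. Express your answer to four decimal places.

0.7940

Exact integral: ∫_-2^1.5 f(t) dt ≈ -0.291667.
T_3 ≈ -1.085648.
Error ≈ -0.291667 − (-1.085648) ≈ 0.7940.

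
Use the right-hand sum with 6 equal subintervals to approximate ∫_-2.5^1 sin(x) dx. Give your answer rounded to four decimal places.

Δx = (1 − (-2.5))/6 = 7/12.
Right endpoints: -23/12, -4/3, -0.75, -1/6, 5/12, 1.
f(-23/12) ≈ -0.9408, f(-4/3) ≈ -0.9719, f(-0.75) ≈ -0.6816, f(-1/6) ≈ -0.1659, f(5/12) ≈ 0.4047, f(1) ≈ 0.8415.
Sum = Δx · [f(-23/12) + f(-4/3) + f(-0.75) + ...].
Sum ≈ -0.8832.

-0.8832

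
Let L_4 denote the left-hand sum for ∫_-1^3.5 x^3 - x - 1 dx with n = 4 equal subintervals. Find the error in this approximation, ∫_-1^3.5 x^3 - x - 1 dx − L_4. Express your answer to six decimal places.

Exact integral: ∫_-1^3.5 f(x) dx = 27.140625.
L_4 ≈ 8.55175781.
Error ≈ 27.140625 − 8.55175781 ≈ 18.588867.

18.588867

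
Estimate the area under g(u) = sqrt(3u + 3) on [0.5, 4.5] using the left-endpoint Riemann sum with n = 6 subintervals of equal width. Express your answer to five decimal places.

12.11340

Δu = (4.5 − 0.5)/6 = 2/3.
Left endpoints: 0.5, 7/6, 11/6, 2.5, 19/6, 23/6.
g(0.5) ≈ 2.12132, g(7/6) ≈ 2.54951, g(11/6) ≈ 2.91548, g(2.5) ≈ 3.24037, g(19/6) ≈ 3.53553, g(23/6) ≈ 3.80789.
Sum = Δu · [g(0.5) + g(7/6) + g(11/6) + ...].
Sum ≈ 12.11340.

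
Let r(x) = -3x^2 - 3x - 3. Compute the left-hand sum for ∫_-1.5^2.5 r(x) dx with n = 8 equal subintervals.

Δx = (2.5 − (-1.5))/8 = 0.5.
Left endpoints: -1.5, -1, -0.5, 0, 0.5, 1, 1.5, 2.
r(-1.5) = -5.25, r(-1) = -3, r(-0.5) = -2.25, r(0) = -3, r(0.5) = -5.25, r(1) = -9, r(1.5) = -14.25, r(2) = -21.
Sum = Δx · [r(-1.5) + r(-1) + r(-0.5) + ...].
Sum = -31.5.

-31.5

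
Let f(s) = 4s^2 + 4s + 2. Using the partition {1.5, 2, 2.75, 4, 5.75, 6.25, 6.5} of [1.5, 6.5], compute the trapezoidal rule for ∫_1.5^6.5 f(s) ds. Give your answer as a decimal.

Subinterval widths: 0.5, 0.75, 1.25, 1.75, 0.5, 0.25.
f(1.5) = 17, f(2) = 26, f(2.75) = 43.25, f(4) = 82, f(5.75) = 157.25, f(6.25) = 183.25, f(6.5) = 197.
On each subinterval the trapezoid contributes (Δs_i/2)·[f(s_{i-1}) + f(s_i)].
Sum = 457.

457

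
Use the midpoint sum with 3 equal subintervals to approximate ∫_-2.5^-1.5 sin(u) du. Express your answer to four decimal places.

-0.8759

Δu = (-1.5 − (-2.5))/3 = 1/3.
Midpoints: -7/3, -2, -5/3.
f(-7/3) ≈ -0.7231, f(-2) ≈ -0.9093, f(-5/3) ≈ -0.9954.
Sum = Δu · [f(-7/3) + f(-2) + f(-5/3)].
Sum ≈ -0.8759.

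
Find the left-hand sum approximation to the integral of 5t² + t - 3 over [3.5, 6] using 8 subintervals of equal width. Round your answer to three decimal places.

274.175

Δt = (6 − 3.5)/8 = 0.3125.
Left endpoints: 3.5, 3.8125, 4.125, 4.4375, 4.75, 5.0625, 5.375, 5.6875.
f(3.5) = 61.75, f(3.8125) = 73.48828125, f(4.125) = 86.203125, f(4.4375) = 99.89453125, f(4.75) = 114.5625, f(5.0625) = 130.20703125, f(5.375) = 146.828125, f(5.6875) = 164.42578125.
Sum = Δt · [f(3.5) + f(3.8125) + f(4.125) + ...].
Sum ≈ 274.175.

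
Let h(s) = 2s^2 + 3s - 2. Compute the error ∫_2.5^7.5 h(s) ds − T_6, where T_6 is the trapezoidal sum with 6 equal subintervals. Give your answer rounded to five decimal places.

-1.15741

Exact integral: ∫_2.5^7.5 h(s) ds ≈ 335.8333333.
T_6 ≈ 336.9907407.
Error ≈ 335.8333333 − 336.9907407 ≈ -1.15741.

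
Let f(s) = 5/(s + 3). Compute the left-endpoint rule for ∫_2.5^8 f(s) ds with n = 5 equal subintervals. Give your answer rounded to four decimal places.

Δs = (8 − 2.5)/5 = 1.1.
Left endpoints: 2.5, 3.6, 4.7, 5.8, 6.9.
f(2.5) = 10/11, f(3.6) = 25/33, f(4.7) = 50/77, f(5.8) = 25/44, f(6.9) = 50/99.
Sum = Δs · [f(2.5) + f(3.6) + f(4.7) + f(5.8) + f(6.9)].
Sum ≈ 3.7282.

3.7282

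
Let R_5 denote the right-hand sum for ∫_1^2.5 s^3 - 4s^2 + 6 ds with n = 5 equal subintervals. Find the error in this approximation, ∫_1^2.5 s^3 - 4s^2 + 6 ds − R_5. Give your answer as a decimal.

Exact integral: ∫_1^2.5 f(s) ds = -0.984375.
R_5 = -1.9125.
Error = -0.984375 − (-1.9125) = 0.928125.

0.928125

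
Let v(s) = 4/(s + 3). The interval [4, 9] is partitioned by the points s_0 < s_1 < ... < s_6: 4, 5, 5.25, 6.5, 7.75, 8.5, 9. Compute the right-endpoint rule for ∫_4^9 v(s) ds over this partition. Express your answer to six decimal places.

2.040180

Subinterval widths: 1, 0.25, 1.25, 1.25, 0.75, 0.5.
Right endpoints: 5, 5.25, 6.5, 7.75, 8.5, 9.
v(5) = 0.5, v(5.25) = 16/33, v(6.5) = 8/19, v(7.75) = 16/43, v(8.5) = 8/23, v(9) = 1/3.
Sum = Σ Δs_i · v(s_i).
Sum ≈ 2.040180.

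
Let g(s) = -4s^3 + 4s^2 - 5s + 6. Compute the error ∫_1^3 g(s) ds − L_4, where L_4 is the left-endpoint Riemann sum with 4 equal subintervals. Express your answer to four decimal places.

Exact integral: ∫_1^3 g(s) ds ≈ -53.333333.
L_4 = -34.5.
Error ≈ -53.333333 − (-34.5) ≈ -18.8333.

-18.8333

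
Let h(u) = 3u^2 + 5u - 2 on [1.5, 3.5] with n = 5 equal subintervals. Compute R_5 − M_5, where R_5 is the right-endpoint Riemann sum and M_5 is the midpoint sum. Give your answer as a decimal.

8.24

R_5 = 68.66.
M_5 = 60.42.
R_5 − M_5 = 8.24.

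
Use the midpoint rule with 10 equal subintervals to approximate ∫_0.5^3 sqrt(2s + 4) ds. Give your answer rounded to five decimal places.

Δs = (3 − 0.5)/10 = 0.25.
Midpoints: 0.625, 0.875, 1.125, 1.375, 1.625, 1.875, 2.125, 2.375, 2.625, 2.875.
f(0.625) ≈ 2.29129, f(0.875) ≈ 2.39792, f(1.125) ≈ 2.50000, f(1.375) ≈ 2.59808, f(1.625) ≈ 2.69258, f(1.875) ≈ 2.78388, f(2.125) ≈ 2.87228, f(2.375) ≈ 2.95804, f(2.625) ≈ 3.04138, f(2.875) ≈ 3.12250.
Sum = Δs · [f(0.625) + f(0.875) + f(1.125) + ...].
Sum ≈ 6.81449.

6.81449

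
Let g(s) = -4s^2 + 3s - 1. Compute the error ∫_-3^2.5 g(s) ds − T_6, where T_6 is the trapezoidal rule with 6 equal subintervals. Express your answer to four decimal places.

Exact integral: ∫_-3^2.5 g(s) ds ≈ -66.458333.
T_6 ≈ -69.539352.
Error ≈ -66.458333 − (-69.539352) ≈ 3.0810.

3.0810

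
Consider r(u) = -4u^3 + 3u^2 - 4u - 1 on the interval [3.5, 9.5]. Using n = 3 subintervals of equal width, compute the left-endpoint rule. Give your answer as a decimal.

Δu = (9.5 − 3.5)/3 = 2.
Left endpoints: 3.5, 5.5, 7.5.
r(3.5) = -149.75, r(5.5) = -597.75, r(7.5) = -1549.75.
Sum = Δu · [r(3.5) + r(5.5) + r(7.5)].
Sum = -4594.5.

-4594.5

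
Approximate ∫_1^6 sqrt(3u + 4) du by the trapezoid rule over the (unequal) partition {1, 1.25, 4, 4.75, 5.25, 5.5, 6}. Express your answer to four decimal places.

Subinterval widths: 0.25, 2.75, 0.75, 0.5, 0.25, 0.5.
f(1) ≈ 2.6458, f(1.25) ≈ 2.7839, f(4) ≈ 4.0000, f(4.75) ≈ 4.2720, f(5.25) ≈ 4.4441, f(5.5) ≈ 4.5277, f(6) ≈ 4.6904.
On each subinterval the trapezoid contributes (Δu_i/2)·[f(u_{i-1}) + f(u_i)].
Sum ≈ 18.7136.

18.7136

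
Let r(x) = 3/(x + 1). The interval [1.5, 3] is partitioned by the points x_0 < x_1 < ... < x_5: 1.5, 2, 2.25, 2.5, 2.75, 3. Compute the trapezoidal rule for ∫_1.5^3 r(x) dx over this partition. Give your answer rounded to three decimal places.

1.414

Subinterval widths: 0.5, 0.25, 0.25, 0.25, 0.25.
r(1.5) = 1.2, r(2) = 1, r(2.25) = 12/13, r(2.5) = 6/7, r(2.75) = 0.8, r(3) = 0.75.
On each subinterval the trapezoid contributes (Δx_i/2)·[r(x_{i-1}) + r(x_i)].
Sum ≈ 1.414.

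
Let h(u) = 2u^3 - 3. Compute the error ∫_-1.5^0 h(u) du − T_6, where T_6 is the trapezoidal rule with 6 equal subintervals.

Exact integral: ∫_-1.5^0 h(u) du = -7.03125.
T_6 = -7.1015625.
Error = -7.03125 − (-7.1015625) = 0.0703125.

0.0703125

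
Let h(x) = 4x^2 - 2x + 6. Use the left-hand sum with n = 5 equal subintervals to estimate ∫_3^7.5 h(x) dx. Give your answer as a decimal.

427.68

Δx = (7.5 − 3)/5 = 0.9.
Left endpoints: 3, 3.9, 4.8, 5.7, 6.6.
h(3) = 36, h(3.9) = 59.04, h(4.8) = 88.56, h(5.7) = 124.56, h(6.6) = 167.04.
Sum = Δx · [h(3) + h(3.9) + h(4.8) + h(5.7) + h(6.6)].
Sum = 427.68.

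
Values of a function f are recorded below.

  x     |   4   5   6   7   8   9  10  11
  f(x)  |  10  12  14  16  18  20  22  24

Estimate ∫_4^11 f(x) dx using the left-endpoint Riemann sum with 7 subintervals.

Δx = 1.
Sum = 1·[10 + 12 + 14 + 16 + 18 + 20 + 22] = 112.

112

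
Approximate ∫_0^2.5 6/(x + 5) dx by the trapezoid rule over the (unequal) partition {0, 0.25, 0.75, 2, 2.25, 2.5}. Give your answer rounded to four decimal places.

2.4414

Subinterval widths: 0.25, 0.5, 1.25, 0.25, 0.25.
f(0) = 1.2, f(0.25) = 8/7, f(0.75) = 24/23, f(2) = 6/7, f(2.25) = 24/29, f(2.5) = 0.8.
On each subinterval the trapezoid contributes (Δx_i/2)·[f(x_{i-1}) + f(x_i)].
Sum ≈ 2.4414.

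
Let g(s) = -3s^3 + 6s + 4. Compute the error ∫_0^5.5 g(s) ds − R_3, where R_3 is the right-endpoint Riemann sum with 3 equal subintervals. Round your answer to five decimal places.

503.53646

Exact integral: ∫_0^5.5 g(s) ds = -573.546875.
R_3 ≈ -1077.0833333.
Error ≈ -573.546875 − (-1077.0833333) ≈ 503.53646.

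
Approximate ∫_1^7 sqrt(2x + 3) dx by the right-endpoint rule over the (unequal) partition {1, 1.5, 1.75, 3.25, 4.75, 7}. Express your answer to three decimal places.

Subinterval widths: 0.5, 0.25, 1.5, 1.5, 2.25.
Right endpoints: 1.5, 1.75, 3.25, 4.75, 7.
f(1.5) ≈ 2.449, f(1.75) ≈ 2.550, f(3.25) ≈ 3.082, f(4.75) ≈ 3.536, f(7) ≈ 4.123.
Sum = Σ Δx_i · f(x_i).
Sum ≈ 21.066.

21.066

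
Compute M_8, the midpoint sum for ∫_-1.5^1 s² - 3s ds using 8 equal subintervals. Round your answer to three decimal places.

Δs = (1 − (-1.5))/8 = 0.3125.
Midpoints: -1.34375, -1.03125, -0.71875, -0.40625, -0.09375, 0.21875, 0.53125, 0.84375.
f(-1.34375) = 5977/1024, f(-1.03125) = 4257/1024, f(-0.71875) = 2737/1024, f(-0.40625) = 1417/1024, f(-0.09375) = 297/1024, f(0.21875) = -623/1024, f(0.53125) = -1343/1024, f(0.84375) = -1863/1024.
Sum = Δs · [f(-1.34375) + f(-1.03125) + f(-0.71875) + ...].
Sum ≈ 3.313.

3.313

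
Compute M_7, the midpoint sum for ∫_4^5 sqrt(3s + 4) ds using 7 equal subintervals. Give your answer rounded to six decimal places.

Δs = (5 − 4)/7 = 1/7.
Midpoints: 57/14, 59/14, 61/14, 4.5, 65/14, 67/14, 69/14.
f(57/14) ≈ 4.026697, f(59/14) ≈ 4.079566, f(61/14) ≈ 4.131759, f(4.5) ≈ 4.183300, f(65/14) ≈ 4.234214, f(67/14) ≈ 4.284524, f(69/14) ≈ 4.334249.
Sum = Δs · [f(57/14) + f(59/14) + f(61/14) + ...].
Sum ≈ 4.182044.

4.182044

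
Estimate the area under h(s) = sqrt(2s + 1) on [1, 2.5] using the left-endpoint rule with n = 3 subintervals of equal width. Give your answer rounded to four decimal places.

Δs = (2.5 − 1)/3 = 0.5.
Left endpoints: 1, 1.5, 2.
h(1) ≈ 1.7321, h(1.5) ≈ 2.0000, h(2) ≈ 2.2361.
Sum = Δs · [h(1) + h(1.5) + h(2)].
Sum ≈ 2.9841.

2.9841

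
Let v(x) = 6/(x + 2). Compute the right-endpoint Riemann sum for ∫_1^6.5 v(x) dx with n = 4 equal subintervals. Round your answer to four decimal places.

Δx = (6.5 − 1)/4 = 1.375.
Right endpoints: 2.375, 3.75, 5.125, 6.5.
v(2.375) = 48/35, v(3.75) = 24/23, v(5.125) = 16/19, v(6.5) = 12/17.
Sum = Δx · [v(2.375) + v(3.75) + v(5.125) + v(6.5)].
Sum ≈ 5.4490.

5.4490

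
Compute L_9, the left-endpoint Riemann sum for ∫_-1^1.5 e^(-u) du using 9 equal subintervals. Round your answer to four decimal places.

2.8577

Δu = (1.5 − (-1))/9 = 5/18.
Left endpoints: -1, -13/18, -4/9, -1/6, 1/9, 7/18, 2/3, 17/18, 11/9.
f(-1) ≈ 2.7183, f(-13/18) ≈ 2.0590, f(-4/9) ≈ 1.5596, f(-1/6) ≈ 1.1814, f(1/9) ≈ 0.8948, f(7/18) ≈ 0.6778, f(2/3) ≈ 0.5134, f(17/18) ≈ 0.3889, f(11/9) ≈ 0.2946.
Sum = Δu · [f(-1) + f(-13/18) + f(-4/9) + ...].
Sum ≈ 2.8577.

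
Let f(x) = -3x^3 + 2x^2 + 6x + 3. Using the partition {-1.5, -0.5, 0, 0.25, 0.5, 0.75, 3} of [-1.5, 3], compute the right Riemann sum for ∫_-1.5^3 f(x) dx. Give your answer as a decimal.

-87.609375

Subinterval widths: 1, 0.5, 0.25, 0.25, 0.25, 2.25.
Right endpoints: -0.5, 0, 0.25, 0.5, 0.75, 3.
f(-0.5) = 0.875, f(0) = 3, f(0.25) = 4.578125, f(0.5) = 6.125, f(0.75) = 7.359375, f(3) = -42.
Sum = Σ Δx_i · f(x_i).
Sum = -87.609375.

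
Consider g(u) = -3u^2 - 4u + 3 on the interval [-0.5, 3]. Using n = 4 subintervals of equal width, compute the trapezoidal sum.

-35.46484375

Δu = (3 − (-0.5))/4 = 0.875.
g(-0.5) = 4.25, g(0.375) = 1.078125, g(1.25) = -6.6875, g(2.125) = -19.046875, g(3) = -36.
T_4 = (Δu/2)·[g(u_0) + 2g(u_1) + 2g(u_2) + 2g(u_3) + g(u_4)].
Sum = -35.46484375.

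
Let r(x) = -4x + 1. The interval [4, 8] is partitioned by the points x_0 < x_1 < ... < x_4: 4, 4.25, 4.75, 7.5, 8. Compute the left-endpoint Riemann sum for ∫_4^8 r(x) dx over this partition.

-75.75

Subinterval widths: 0.25, 0.5, 2.75, 0.5.
Left endpoints: 4, 4.25, 4.75, 7.5.
r(4) = -15, r(4.25) = -16, r(4.75) = -18, r(7.5) = -29.
Sum = Σ Δx_i · r(x_i).
Sum = -75.75.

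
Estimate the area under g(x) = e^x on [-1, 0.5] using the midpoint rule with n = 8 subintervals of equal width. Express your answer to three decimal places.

1.279

Δx = (0.5 − (-1))/8 = 0.1875.
Midpoints: -0.90625, -0.71875, -0.53125, -0.34375, -0.15625, 0.03125, 0.21875, 0.40625.
g(-0.90625) ≈ 0.404, g(-0.71875) ≈ 0.487, g(-0.53125) ≈ 0.588, g(-0.34375) ≈ 0.709, g(-0.15625) ≈ 0.855, g(0.03125) ≈ 1.032, g(0.21875) ≈ 1.245, g(0.40625) ≈ 1.501.
Sum = Δx · [g(-0.90625) + g(-0.71875) + g(-0.53125) + ...].
Sum ≈ 1.279.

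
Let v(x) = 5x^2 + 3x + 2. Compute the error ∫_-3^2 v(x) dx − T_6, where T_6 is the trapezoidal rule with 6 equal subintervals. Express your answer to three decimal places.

-2.894

Exact integral: ∫_-3^2 v(x) dx ≈ 60.83333.
T_6 ≈ 63.72685.
Error ≈ 60.83333 − 63.72685 ≈ -2.894.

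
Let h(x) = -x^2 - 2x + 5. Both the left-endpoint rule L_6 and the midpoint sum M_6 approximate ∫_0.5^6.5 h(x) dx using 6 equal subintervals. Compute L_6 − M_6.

L_6 = -77.5.
M_6 = -103.
L_6 − M_6 = 25.5.

25.5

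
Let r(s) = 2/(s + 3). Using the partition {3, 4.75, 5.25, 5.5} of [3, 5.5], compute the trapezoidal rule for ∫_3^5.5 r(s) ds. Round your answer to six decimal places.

0.702310

Subinterval widths: 1.75, 0.5, 0.25.
r(3) = 1/3, r(4.75) = 8/31, r(5.25) = 8/33, r(5.5) = 4/17.
On each subinterval the trapezoid contributes (Δs_i/2)·[r(s_{i-1}) + r(s_i)].
Sum ≈ 0.702310.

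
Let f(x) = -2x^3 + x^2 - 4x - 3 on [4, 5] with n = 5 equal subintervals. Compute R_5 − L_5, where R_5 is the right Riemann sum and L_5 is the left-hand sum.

-23.4

R_5 = -197.04.
L_5 = -173.64.
R_5 − L_5 = -23.4.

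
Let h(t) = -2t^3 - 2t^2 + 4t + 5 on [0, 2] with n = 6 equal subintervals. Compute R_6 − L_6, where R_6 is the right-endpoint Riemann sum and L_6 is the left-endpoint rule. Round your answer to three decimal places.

-5.333

R_6 ≈ 1.70370.
L_6 ≈ 7.03704.
R_6 − L_6 ≈ -5.333.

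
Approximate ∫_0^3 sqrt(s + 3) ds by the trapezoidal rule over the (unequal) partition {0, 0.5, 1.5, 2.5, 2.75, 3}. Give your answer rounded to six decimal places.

6.328875

Subinterval widths: 0.5, 1, 1, 0.25, 0.25.
f(0) ≈ 1.732051, f(0.5) ≈ 1.870829, f(1.5) ≈ 2.121320, f(2.5) ≈ 2.345208, f(2.75) ≈ 2.397916, f(3) ≈ 2.449490.
On each subinterval the trapezoid contributes (Δs_i/2)·[f(s_{i-1}) + f(s_i)].
Sum ≈ 6.328875.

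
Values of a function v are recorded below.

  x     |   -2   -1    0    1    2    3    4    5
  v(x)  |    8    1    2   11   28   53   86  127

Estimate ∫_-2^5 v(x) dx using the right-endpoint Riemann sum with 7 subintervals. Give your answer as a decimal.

Δx = 1.
Sum = 1·[1 + 2 + 11 + 28 + 53 + 86 + 127] = 308.

308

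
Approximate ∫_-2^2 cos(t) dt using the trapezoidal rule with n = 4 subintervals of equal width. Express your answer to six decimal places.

Δt = (2 − (-2))/4 = 1.
f(-2) ≈ -0.416147, f(-1) ≈ 0.540302, f(0) ≈ 1.000000, f(1) ≈ 0.540302, f(2) ≈ -0.416147.
T_4 = (Δt/2)·[f(t_0) + 2f(t_1) + 2f(t_2) + 2f(t_3) + f(t_4)].
Sum ≈ 1.664458.

1.664458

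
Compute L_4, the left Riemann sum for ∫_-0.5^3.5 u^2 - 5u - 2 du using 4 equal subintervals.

-19

Δu = (3.5 − (-0.5))/4 = 1.
Left endpoints: -0.5, 0.5, 1.5, 2.5.
f(-0.5) = 0.75, f(0.5) = -4.25, f(1.5) = -7.25, f(2.5) = -8.25.
Sum = Δu · [f(-0.5) + f(0.5) + f(1.5) + f(2.5)].
Sum = -19.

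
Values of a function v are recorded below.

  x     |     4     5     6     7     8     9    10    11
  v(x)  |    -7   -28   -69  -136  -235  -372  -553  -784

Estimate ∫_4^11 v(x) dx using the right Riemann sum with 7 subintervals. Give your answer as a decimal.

-2177

Δx = 1.
Sum = 1·[(-28) + (-69) + (-136) + (-235) + (-372) + (-553) + (-784)] = -2177.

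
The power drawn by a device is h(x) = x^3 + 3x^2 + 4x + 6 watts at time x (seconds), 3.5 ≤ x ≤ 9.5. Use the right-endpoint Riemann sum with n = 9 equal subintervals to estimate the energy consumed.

Δx = (9.5 − 3.5)/9 = 2/3.
Right endpoints: 25/6, 29/6, 5.5, 37/6, 41/6, 7.5, 49/6, 53/6, 9.5.
h(25/6) = 31771/216, h(29/6) = 44999/216, h(5.5) = 285.125, h(37/6) = 81919/216, h(41/6) = 106379/216, h(7.5) = 626.625, h(49/6) = 169219/216, h(53/6) = 208367/216, h(9.5) = 1172.125.
Sum = Δx · [h(25/6) + h(29/6) + h(5.5) + ...].
Sum = 3372.75.

3372.75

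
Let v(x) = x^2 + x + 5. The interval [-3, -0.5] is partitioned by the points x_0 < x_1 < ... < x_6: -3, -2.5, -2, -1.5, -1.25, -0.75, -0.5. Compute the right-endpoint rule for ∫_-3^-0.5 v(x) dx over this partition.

Subinterval widths: 0.5, 0.5, 0.5, 0.25, 0.5, 0.25.
Right endpoints: -2.5, -2, -1.5, -1.25, -0.75, -0.5.
v(-2.5) = 8.75, v(-2) = 7, v(-1.5) = 5.75, v(-1.25) = 5.3125, v(-0.75) = 4.8125, v(-0.5) = 4.75.
Sum = Σ Δx_i · v(x_i).
Sum = 15.671875.

15.671875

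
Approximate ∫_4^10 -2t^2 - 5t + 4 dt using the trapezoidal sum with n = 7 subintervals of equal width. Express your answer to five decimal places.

-811.46939

Δt = (10 − 4)/7 = 6/7.
f(4) = -48, f(34/7) = -3306/49, f(40/7) = -4404/49, f(46/7) = -5646/49, f(52/7) = -7032/49, f(58/7) = -8562/49, f(64/7) = -10236/49, f(10) = -246.
T_7 = (Δt/2)·[f(t_0) + 2f(t_1) + ... + 2f(t_{6}) + f(t_7)].
Sum ≈ -811.46939.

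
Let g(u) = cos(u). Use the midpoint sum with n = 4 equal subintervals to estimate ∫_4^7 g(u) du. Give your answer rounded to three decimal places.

Δu = (7 − 4)/4 = 0.75.
Midpoints: 4.375, 5.125, 5.875, 6.625.
g(4.375) ≈ -0.331, g(5.125) ≈ 0.401, g(5.875) ≈ 0.918, g(6.625) ≈ 0.942.
Sum = Δu · [g(4.375) + g(5.125) + g(5.875) + g(6.625)].
Sum ≈ 1.447.

1.447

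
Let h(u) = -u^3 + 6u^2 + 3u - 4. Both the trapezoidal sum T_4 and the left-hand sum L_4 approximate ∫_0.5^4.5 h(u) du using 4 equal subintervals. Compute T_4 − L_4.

20.5

T_4 = 92.5.
L_4 = 72.
T_4 − L_4 = 20.5.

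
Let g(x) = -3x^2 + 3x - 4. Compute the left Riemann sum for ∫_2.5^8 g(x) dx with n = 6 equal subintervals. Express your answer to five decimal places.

-362.21701

Δx = (8 − 2.5)/6 = 11/12.
Left endpoints: 2.5, 41/12, 13/3, 5.25, 37/6, 85/12.
g(2.5) = -15.25, g(41/12) = -1381/48, g(13/3) = -142/3, g(5.25) = -70.9375, g(37/6) = -1195/12, g(85/12) = -6397/48.
Sum = Δx · [g(2.5) + g(41/12) + g(13/3) + ...].
Sum ≈ -362.21701.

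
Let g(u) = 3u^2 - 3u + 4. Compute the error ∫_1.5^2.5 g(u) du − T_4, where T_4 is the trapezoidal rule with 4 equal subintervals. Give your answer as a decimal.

-0.03125

Exact integral: ∫_1.5^2.5 g(u) du = 10.25.
T_4 = 10.28125.
Error = 10.25 − 10.28125 = -0.03125.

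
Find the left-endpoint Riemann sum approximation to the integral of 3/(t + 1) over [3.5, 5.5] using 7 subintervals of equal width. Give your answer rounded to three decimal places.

Δt = (5.5 − 3.5)/7 = 2/7.
Left endpoints: 3.5, 53/14, 57/14, 61/14, 65/14, 69/14, 73/14.
f(3.5) = 2/3, f(53/14) = 42/67, f(57/14) = 42/71, f(61/14) = 0.56, f(65/14) = 42/79, f(69/14) = 42/83, f(73/14) = 14/29.
Sum = Δt · [f(3.5) + f(53/14) + f(57/14) + ...].
Sum ≈ 1.133.

1.133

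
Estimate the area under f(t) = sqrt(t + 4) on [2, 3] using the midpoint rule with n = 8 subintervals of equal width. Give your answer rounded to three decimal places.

2.549

Δt = (3 − 2)/8 = 0.125.
Midpoints: 2.0625, 2.1875, 2.3125, 2.4375, 2.5625, 2.6875, 2.8125, 2.9375.
f(2.0625) ≈ 2.462, f(2.1875) ≈ 2.487, f(2.3125) ≈ 2.512, f(2.4375) ≈ 2.537, f(2.5625) ≈ 2.562, f(2.6875) ≈ 2.586, f(2.8125) ≈ 2.610, f(2.9375) ≈ 2.634.
Sum = Δt · [f(2.0625) + f(2.1875) + f(2.3125) + ...].
Sum ≈ 2.549.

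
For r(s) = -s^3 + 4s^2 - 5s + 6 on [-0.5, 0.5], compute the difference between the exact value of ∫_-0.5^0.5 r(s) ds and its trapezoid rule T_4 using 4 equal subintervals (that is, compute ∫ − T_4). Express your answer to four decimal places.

Exact integral: ∫_-0.5^0.5 r(s) ds ≈ 6.333333.
T_4 = 6.375.
Error ≈ 6.333333 − 6.375 ≈ -0.0417.

-0.0417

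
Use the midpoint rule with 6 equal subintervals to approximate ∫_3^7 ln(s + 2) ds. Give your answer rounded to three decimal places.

Δs = (7 − 3)/6 = 2/3.
Midpoints: 10/3, 4, 14/3, 16/3, 6, 20/3.
f(10/3) ≈ 1.674, f(4) ≈ 1.792, f(14/3) ≈ 1.897, f(16/3) ≈ 1.992, f(6) ≈ 2.079, f(20/3) ≈ 2.159.
Sum = Δs · [f(10/3) + f(4) + f(14/3) + ...].
Sum ≈ 7.729.

7.729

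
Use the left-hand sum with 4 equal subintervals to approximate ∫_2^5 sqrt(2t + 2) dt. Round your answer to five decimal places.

8.57135

Δt = (5 − 2)/4 = 0.75.
Left endpoints: 2, 2.75, 3.5, 4.25.
f(2) ≈ 2.44949, f(2.75) ≈ 2.73861, f(3.5) ≈ 3.00000, f(4.25) ≈ 3.24037.
Sum = Δt · [f(2) + f(2.75) + f(3.5) + f(4.25)].
Sum ≈ 8.57135.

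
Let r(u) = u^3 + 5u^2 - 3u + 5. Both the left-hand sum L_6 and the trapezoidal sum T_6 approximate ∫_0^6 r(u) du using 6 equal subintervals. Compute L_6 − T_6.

-189

L_6 = 485.
T_6 = 674.
L_6 − T_6 = -189.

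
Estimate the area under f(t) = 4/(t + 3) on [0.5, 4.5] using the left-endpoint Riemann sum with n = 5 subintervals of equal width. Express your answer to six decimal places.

Δt = (4.5 − 0.5)/5 = 0.8.
Left endpoints: 0.5, 1.3, 2.1, 2.9, 3.7.
f(0.5) = 8/7, f(1.3) = 40/43, f(2.1) = 40/51, f(2.9) = 40/59, f(3.7) = 40/67.
Sum = Δt · [f(0.5) + f(1.3) + f(2.1) + f(2.9) + f(3.7)].
Sum ≈ 3.305908.

3.305908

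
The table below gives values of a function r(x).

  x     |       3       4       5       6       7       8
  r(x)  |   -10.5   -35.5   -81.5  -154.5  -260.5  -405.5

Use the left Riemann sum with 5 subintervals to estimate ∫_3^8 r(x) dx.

-542.5

Δx = 1.
Sum = 1·[(-10.5) + (-35.5) + (-81.5) + (-154.5) + (-260.5)] = -542.5.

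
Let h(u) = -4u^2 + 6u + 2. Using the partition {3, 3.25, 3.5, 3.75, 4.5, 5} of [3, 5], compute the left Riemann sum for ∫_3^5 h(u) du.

Subinterval widths: 0.25, 0.25, 0.25, 0.75, 0.5.
Left endpoints: 3, 3.25, 3.5, 3.75, 4.5.
h(3) = -16, h(3.25) = -20.75, h(3.5) = -26, h(3.75) = -31.75, h(4.5) = -52.
Sum = Σ Δu_i · h(u_i).
Sum = -65.5.

-65.5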